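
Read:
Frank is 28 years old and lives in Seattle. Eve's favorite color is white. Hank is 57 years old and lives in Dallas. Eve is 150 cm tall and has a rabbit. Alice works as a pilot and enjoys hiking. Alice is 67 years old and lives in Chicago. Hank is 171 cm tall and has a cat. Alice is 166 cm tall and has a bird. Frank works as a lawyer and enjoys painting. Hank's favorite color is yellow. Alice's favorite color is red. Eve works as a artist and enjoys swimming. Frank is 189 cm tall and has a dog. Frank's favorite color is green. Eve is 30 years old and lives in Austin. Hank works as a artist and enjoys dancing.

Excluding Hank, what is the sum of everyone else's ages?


Sum (excluding Hank): 125

125


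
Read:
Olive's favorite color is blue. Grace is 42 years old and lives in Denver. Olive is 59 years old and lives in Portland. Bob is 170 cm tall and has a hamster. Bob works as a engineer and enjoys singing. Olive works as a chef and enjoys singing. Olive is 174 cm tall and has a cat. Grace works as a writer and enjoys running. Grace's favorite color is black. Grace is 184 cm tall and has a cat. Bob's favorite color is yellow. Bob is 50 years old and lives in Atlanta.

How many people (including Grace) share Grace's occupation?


Grace is a writer. Count = 1

1


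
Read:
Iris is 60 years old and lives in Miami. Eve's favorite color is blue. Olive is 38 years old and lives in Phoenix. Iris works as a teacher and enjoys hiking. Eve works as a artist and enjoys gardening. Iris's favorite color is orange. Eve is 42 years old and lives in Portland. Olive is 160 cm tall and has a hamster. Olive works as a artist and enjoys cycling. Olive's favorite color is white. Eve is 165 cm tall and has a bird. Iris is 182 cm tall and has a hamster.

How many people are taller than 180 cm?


Taller than 180: 1

1


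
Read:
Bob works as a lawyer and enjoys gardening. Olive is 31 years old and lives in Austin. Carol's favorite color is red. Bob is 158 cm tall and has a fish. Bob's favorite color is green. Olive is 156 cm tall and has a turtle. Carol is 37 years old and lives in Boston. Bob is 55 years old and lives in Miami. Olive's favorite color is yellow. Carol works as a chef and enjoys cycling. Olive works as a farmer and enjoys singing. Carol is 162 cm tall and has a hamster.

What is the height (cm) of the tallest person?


Tallest: Carol at 162 cm

162


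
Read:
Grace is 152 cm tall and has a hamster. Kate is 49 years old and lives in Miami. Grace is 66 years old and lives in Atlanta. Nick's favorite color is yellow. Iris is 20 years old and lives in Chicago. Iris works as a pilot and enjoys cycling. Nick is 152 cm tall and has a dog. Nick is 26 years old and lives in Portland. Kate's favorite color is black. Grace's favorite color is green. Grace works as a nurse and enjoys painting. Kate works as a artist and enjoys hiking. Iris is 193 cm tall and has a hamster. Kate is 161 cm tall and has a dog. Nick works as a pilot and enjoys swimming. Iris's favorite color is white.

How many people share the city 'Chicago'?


Count: 1

1


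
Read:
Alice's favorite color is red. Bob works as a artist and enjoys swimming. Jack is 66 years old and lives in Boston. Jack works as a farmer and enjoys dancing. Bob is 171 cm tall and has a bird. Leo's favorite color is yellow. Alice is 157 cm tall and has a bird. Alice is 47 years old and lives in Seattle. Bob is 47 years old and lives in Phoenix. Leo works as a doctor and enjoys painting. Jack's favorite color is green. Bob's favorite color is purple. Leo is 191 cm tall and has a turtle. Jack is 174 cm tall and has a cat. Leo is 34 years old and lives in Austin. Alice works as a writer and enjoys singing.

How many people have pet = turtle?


Count: 1

1


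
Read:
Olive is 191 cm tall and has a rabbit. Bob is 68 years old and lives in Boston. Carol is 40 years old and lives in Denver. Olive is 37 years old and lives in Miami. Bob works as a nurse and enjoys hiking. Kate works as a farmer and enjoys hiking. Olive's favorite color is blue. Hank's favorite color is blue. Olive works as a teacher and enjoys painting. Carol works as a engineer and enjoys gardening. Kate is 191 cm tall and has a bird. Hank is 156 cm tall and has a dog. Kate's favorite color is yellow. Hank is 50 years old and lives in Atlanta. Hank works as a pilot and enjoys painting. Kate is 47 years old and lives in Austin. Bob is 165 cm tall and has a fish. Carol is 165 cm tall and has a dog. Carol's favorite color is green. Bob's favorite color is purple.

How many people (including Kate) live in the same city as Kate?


Kate lives in Austin. Count = 1

1


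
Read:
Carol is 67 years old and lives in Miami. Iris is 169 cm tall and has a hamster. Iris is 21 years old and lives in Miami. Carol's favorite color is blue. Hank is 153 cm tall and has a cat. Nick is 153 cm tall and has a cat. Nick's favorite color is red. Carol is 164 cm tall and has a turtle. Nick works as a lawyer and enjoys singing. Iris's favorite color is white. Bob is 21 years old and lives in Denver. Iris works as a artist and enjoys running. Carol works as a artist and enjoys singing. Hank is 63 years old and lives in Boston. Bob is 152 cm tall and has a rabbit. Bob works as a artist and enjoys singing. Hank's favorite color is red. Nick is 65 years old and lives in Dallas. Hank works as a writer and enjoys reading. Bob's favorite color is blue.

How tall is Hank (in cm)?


Hank is 153 cm tall

153


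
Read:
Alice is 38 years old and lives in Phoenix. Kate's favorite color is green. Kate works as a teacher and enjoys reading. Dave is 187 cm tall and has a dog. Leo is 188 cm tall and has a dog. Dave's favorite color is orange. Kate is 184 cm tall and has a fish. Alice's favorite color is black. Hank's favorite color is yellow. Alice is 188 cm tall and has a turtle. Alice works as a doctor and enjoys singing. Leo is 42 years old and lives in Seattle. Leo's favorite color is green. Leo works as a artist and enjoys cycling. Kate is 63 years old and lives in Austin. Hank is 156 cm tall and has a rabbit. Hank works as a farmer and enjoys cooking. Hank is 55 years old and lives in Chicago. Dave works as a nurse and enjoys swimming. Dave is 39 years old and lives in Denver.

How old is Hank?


Hank is 55 years old

55


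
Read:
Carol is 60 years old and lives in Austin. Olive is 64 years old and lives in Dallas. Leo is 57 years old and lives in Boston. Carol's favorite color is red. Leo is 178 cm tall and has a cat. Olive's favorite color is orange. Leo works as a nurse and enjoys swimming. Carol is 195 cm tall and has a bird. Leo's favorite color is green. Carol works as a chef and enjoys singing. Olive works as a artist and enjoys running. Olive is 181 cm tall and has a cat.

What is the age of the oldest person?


Oldest: Olive at 64

64


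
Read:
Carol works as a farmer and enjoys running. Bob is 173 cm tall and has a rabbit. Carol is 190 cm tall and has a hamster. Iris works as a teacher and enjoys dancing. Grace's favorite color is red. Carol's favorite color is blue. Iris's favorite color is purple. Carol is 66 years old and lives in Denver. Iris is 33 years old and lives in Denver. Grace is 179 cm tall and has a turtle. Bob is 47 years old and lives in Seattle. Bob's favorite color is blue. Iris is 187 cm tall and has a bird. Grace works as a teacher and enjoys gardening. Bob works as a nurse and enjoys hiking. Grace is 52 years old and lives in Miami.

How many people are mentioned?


People: Carol, Grace, Iris, Bob. Count = 4

4


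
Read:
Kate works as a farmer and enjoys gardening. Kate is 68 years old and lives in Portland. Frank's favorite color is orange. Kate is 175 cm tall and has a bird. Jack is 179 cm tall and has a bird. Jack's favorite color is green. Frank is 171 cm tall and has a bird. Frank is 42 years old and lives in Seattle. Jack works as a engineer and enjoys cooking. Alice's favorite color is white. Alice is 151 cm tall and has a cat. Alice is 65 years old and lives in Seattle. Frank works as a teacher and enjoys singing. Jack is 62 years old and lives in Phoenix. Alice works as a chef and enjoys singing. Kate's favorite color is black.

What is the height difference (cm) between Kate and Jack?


|175 - 179| = 4

4


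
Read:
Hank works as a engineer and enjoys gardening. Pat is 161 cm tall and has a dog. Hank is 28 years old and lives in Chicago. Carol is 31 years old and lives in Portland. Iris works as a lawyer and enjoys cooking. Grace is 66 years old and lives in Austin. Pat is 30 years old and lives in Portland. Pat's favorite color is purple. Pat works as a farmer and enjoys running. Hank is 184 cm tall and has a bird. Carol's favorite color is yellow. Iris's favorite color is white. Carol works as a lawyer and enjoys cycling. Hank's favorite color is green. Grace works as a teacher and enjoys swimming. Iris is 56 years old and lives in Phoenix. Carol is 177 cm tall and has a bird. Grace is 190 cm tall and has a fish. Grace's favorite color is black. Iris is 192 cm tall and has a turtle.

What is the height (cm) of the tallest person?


Tallest: Iris at 192 cm

192


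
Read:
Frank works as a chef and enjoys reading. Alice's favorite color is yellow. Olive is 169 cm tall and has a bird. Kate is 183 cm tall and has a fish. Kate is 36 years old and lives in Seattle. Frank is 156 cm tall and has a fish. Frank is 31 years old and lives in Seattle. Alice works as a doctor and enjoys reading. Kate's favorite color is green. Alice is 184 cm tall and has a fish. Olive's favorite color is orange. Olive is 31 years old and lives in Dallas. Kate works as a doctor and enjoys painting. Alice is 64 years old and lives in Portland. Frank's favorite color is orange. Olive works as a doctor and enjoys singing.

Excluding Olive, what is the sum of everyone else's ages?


Sum (excluding Olive): 131

131


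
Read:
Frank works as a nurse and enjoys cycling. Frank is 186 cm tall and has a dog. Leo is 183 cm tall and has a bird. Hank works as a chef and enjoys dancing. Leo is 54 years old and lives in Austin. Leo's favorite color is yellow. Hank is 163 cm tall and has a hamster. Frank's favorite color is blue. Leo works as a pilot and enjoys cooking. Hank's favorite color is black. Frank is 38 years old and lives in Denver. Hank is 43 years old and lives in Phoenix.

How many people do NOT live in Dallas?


Not in Dallas: 3

3


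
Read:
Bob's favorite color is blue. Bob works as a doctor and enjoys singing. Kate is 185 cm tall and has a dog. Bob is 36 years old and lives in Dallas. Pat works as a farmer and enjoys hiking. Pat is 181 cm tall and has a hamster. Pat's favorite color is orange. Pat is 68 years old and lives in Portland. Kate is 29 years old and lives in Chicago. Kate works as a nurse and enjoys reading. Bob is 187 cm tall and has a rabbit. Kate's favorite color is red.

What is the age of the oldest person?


Oldest: Pat at 68

68


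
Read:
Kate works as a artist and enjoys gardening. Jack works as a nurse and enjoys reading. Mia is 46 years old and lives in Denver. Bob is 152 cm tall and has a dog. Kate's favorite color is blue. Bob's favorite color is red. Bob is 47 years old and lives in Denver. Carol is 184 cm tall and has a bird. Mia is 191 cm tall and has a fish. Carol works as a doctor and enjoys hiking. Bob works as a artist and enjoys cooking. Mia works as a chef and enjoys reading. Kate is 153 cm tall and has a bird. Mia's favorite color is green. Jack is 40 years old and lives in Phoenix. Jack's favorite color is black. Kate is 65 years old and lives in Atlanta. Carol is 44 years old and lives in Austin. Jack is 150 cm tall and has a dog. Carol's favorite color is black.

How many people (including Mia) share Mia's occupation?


Mia is a chef. Count = 1

1


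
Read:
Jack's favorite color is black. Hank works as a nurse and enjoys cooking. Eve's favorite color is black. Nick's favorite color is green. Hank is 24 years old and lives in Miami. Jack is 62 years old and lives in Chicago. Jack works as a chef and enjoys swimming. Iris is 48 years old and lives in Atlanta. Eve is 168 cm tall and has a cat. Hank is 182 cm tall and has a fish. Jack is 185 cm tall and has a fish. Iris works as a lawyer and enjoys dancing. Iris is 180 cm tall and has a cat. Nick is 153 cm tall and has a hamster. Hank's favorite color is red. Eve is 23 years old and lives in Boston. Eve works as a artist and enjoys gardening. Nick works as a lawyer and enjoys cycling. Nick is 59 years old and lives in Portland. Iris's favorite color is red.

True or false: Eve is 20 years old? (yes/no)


Eve is actually 23. no

no


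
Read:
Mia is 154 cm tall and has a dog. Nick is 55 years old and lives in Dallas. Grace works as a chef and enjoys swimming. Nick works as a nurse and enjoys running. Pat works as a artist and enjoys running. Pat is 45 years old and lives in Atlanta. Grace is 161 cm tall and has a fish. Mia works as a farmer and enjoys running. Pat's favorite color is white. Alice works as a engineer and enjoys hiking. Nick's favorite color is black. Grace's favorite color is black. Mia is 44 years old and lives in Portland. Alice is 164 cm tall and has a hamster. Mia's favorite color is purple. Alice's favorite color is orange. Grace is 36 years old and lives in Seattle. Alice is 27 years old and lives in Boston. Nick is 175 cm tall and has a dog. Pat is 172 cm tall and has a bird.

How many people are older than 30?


Filter: 4

4


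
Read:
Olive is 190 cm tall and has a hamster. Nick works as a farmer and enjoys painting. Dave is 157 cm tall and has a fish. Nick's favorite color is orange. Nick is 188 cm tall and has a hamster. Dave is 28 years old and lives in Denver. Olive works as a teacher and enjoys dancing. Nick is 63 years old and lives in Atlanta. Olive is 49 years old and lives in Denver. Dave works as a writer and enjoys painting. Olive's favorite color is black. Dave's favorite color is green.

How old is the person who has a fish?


Person with fish is Dave, age 28

28


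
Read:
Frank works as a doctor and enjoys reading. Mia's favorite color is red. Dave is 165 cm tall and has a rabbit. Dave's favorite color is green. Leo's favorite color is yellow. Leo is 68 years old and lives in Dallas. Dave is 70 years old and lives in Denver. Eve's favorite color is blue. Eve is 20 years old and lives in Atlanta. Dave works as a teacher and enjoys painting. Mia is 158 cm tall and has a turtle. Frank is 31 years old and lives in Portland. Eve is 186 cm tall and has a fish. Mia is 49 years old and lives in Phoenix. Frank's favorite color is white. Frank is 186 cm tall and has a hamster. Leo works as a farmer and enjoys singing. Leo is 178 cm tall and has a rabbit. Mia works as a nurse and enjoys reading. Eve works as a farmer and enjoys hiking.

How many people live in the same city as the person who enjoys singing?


Person with hobby singing is Leo, city Dallas. Count = 1

1


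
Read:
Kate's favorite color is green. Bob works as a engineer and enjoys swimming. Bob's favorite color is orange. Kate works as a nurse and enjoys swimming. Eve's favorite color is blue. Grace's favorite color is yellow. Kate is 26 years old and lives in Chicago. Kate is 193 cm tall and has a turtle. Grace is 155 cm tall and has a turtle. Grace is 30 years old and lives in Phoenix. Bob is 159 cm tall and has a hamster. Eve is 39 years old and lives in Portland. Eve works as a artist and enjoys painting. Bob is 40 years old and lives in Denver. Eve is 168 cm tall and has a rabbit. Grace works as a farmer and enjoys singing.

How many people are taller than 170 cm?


Taller than 170: 1

1


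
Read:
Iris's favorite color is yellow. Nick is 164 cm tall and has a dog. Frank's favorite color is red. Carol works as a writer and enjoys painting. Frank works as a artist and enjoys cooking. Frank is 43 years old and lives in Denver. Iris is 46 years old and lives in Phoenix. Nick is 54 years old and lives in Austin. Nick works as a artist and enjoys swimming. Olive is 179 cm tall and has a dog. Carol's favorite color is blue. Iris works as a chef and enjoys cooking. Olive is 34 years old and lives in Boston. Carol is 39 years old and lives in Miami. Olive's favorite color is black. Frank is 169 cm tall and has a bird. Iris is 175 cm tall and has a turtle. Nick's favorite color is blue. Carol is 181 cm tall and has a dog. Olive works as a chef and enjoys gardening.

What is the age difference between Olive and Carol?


|34 - 39| = 5

5


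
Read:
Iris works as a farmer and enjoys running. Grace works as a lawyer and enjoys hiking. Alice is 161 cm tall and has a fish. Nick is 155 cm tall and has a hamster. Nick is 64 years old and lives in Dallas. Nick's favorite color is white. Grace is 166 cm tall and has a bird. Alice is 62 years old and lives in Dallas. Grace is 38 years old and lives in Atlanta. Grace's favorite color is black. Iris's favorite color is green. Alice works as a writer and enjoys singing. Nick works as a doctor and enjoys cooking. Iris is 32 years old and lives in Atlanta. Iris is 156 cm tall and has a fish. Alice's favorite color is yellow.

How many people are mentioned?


People: Alice, Grace, Nick, Iris. Count = 4

4


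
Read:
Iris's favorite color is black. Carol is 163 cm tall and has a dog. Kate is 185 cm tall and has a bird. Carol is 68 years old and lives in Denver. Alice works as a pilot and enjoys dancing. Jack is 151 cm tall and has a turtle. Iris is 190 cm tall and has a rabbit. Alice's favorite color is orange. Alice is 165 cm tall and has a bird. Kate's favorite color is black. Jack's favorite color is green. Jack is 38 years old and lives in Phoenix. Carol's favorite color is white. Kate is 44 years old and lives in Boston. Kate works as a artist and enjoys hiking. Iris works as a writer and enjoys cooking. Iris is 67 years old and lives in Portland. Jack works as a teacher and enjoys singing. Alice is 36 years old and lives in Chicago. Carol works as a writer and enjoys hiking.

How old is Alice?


Alice is 36 years old

36


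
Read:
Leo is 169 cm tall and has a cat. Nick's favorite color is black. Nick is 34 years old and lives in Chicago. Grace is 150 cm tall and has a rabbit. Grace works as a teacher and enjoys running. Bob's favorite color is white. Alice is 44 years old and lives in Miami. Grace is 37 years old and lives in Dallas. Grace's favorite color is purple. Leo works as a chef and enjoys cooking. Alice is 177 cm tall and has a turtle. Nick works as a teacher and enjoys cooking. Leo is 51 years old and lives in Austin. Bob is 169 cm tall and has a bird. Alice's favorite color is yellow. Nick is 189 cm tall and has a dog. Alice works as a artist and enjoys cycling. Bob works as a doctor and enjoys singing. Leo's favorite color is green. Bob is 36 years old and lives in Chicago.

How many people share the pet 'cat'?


Count: 1

1


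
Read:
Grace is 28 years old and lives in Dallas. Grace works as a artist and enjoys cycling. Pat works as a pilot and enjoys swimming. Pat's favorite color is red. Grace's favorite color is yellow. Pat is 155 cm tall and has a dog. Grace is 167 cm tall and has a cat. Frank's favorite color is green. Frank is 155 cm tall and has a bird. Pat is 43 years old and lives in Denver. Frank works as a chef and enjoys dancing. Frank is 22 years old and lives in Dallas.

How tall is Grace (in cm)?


Grace is 167 cm tall

167


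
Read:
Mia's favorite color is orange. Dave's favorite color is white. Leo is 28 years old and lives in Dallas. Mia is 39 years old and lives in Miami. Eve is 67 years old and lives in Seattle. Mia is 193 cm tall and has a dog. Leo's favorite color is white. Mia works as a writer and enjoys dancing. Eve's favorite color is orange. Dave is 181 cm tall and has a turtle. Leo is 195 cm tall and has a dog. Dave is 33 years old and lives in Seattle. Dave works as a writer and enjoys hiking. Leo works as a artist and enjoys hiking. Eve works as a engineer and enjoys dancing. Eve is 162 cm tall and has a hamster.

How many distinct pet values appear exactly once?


Unique pet values: 2

2


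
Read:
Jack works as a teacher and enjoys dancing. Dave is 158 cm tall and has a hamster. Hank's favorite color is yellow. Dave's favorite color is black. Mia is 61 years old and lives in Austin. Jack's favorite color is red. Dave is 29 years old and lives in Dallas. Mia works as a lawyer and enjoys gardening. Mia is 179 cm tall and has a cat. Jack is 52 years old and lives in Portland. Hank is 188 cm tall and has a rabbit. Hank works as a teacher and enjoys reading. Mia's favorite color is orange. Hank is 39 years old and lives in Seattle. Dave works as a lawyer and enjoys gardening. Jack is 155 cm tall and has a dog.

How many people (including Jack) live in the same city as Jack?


Jack lives in Portland. Count = 1

1


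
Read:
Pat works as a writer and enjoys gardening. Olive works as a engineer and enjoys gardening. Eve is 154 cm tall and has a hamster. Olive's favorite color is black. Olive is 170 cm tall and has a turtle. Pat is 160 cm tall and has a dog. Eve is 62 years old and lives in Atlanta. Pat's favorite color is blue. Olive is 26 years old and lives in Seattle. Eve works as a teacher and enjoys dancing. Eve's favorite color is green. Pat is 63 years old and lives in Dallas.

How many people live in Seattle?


Count in Seattle: 1

1


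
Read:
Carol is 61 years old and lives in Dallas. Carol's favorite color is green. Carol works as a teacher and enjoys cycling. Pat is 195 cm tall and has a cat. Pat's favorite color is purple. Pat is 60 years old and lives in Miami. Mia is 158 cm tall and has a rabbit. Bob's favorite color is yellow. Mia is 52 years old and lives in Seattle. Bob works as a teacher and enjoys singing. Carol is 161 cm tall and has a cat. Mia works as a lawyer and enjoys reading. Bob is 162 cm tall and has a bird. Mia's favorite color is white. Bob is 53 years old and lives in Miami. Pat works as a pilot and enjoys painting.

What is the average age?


Sum=226, n=4, avg=56.5

56.5


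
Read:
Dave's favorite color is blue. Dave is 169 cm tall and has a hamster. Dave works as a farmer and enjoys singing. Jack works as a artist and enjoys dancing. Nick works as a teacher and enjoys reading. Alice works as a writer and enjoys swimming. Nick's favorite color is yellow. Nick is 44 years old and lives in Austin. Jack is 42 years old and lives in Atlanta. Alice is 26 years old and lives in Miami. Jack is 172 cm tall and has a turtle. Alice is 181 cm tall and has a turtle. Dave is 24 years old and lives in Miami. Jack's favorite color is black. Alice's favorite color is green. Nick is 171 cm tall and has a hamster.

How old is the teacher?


The teacher is Nick, age 44

44


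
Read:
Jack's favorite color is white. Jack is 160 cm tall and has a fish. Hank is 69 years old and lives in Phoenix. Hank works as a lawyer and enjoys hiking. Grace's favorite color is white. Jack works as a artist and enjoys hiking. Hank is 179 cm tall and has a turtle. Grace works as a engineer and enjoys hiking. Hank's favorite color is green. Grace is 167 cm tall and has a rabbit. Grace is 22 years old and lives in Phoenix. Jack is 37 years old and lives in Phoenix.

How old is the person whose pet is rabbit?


Person with pet=rabbit is Grace, age 22

22


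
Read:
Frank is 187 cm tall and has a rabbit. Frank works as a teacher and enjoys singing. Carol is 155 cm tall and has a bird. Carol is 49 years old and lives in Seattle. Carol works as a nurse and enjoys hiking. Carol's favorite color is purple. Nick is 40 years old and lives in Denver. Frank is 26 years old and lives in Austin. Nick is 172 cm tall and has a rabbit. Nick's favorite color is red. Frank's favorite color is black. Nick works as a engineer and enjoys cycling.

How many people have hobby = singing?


Count: 1

1


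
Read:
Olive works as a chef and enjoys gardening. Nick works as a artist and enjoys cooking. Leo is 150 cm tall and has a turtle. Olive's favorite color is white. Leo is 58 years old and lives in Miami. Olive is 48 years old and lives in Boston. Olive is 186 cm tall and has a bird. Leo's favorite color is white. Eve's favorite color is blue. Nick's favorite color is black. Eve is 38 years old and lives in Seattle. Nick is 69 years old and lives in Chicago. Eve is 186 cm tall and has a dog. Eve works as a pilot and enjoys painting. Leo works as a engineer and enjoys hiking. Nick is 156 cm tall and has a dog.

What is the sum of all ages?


58+69+38+48 = 213

213


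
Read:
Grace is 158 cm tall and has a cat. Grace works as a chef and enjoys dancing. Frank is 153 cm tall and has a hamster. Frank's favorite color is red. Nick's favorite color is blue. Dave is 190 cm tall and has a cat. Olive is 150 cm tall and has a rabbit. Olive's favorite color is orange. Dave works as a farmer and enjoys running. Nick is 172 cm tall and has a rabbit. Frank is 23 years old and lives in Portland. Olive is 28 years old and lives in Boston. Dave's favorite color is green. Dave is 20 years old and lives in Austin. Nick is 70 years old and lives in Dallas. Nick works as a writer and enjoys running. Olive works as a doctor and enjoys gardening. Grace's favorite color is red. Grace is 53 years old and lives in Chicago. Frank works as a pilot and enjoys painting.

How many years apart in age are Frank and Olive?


23 vs 28, diff = 5

5


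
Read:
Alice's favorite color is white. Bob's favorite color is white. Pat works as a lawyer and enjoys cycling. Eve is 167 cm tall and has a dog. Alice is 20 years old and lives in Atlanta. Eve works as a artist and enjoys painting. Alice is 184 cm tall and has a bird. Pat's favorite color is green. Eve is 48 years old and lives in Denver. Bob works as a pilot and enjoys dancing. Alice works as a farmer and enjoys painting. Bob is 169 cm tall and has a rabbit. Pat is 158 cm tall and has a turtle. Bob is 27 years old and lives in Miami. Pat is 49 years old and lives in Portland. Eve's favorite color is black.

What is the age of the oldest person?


Oldest: Pat at 49

49


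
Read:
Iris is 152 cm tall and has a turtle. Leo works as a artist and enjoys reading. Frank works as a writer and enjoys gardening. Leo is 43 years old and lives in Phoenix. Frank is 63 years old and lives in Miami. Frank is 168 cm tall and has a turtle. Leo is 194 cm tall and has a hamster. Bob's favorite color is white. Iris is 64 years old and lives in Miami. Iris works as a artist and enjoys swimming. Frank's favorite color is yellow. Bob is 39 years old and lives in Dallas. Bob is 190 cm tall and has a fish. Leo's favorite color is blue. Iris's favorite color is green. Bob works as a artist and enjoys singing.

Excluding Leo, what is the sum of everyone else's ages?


Sum (excluding Leo): 166

166


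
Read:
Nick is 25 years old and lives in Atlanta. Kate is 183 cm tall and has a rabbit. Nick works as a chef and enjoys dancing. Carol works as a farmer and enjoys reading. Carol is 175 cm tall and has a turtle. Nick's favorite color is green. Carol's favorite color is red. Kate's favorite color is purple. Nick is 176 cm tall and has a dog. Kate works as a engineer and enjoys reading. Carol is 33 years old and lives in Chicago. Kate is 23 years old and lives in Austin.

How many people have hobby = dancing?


Count: 1

1


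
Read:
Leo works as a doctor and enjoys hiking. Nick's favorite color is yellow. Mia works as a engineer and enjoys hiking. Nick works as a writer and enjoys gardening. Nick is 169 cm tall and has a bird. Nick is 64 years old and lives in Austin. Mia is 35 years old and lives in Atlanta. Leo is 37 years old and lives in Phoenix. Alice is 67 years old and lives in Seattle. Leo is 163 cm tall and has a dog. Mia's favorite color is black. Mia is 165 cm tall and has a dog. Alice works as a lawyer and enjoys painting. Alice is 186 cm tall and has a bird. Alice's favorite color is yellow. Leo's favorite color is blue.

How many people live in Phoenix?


Count in Phoenix: 1

1


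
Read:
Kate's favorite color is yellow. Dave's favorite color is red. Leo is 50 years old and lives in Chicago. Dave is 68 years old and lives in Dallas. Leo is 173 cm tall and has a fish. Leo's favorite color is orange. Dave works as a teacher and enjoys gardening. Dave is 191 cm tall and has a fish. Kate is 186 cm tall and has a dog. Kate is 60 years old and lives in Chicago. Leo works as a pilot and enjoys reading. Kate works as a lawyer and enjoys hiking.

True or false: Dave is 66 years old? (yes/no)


Dave is actually 68. no

no


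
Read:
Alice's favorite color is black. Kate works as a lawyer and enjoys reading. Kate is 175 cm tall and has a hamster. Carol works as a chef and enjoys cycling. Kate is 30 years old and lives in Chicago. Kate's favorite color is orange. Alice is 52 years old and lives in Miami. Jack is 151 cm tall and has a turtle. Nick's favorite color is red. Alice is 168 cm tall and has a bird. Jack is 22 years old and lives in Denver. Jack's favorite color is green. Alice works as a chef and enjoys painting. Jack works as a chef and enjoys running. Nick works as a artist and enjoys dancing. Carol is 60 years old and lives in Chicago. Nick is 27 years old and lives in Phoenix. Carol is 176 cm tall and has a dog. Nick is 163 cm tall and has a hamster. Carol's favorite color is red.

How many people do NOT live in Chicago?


Not in Chicago: 3

3


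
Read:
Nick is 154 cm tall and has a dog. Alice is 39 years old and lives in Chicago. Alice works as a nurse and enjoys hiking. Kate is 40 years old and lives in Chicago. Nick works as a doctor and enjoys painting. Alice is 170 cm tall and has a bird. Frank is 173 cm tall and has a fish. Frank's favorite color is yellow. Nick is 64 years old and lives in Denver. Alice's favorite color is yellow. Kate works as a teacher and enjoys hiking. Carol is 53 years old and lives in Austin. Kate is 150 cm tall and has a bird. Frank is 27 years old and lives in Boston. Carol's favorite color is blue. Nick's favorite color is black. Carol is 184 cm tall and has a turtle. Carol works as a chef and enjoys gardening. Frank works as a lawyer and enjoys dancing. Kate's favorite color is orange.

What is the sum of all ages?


27+39+64+40+53 = 223

223


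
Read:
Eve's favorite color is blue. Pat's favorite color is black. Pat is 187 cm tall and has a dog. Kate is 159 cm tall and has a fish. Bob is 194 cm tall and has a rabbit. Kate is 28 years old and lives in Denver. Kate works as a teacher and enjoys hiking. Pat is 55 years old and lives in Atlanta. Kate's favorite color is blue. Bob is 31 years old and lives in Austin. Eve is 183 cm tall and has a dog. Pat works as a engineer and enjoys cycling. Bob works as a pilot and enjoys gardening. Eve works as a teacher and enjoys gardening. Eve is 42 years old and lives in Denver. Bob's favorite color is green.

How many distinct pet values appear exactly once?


Unique pet values: 2

2


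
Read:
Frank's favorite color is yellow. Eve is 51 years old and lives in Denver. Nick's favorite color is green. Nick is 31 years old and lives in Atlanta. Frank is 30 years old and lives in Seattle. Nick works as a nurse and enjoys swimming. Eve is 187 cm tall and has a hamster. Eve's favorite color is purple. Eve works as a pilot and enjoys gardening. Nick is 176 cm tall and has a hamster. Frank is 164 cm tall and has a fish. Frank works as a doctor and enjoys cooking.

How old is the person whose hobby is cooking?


Person with hobby=cooking is Frank, age 30

30


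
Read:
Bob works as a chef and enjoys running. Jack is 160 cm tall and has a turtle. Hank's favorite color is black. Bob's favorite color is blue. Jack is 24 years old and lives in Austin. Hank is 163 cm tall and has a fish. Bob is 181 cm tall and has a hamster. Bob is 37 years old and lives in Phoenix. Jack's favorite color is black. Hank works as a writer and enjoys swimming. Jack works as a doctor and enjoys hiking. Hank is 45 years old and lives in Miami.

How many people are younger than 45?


Filter: 2

2


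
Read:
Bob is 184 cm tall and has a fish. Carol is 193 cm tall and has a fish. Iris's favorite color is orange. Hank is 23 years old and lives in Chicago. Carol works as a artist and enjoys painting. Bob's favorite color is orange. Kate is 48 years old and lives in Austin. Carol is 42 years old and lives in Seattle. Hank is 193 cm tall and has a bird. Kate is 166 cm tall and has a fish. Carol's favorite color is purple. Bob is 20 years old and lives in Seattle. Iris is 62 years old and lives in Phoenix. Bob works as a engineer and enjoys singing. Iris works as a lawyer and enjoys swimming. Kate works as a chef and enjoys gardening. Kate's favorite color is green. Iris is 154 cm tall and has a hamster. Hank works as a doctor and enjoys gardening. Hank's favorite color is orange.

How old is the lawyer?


The lawyer is Iris, age 62

62


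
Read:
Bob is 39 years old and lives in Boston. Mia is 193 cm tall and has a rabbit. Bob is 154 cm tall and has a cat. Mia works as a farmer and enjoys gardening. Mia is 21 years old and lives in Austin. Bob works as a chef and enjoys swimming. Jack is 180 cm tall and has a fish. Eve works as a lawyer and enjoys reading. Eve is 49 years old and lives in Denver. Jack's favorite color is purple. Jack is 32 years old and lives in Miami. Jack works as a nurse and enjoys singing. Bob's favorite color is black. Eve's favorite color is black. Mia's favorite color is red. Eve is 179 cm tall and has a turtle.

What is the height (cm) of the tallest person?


Tallest: Mia at 193 cm

193


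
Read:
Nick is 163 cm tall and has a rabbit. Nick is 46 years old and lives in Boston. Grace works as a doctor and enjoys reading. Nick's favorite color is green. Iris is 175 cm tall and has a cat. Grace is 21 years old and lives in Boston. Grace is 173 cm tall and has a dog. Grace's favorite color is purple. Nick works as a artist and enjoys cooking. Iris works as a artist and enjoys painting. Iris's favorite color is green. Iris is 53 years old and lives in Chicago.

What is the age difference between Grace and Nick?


|21 - 46| = 25

25


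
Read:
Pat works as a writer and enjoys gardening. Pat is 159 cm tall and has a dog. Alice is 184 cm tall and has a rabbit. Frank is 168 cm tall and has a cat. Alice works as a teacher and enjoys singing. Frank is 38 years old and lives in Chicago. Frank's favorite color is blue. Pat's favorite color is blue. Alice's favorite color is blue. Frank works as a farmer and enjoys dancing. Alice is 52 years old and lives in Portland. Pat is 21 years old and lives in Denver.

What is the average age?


Sum=111, n=3, avg=37

37


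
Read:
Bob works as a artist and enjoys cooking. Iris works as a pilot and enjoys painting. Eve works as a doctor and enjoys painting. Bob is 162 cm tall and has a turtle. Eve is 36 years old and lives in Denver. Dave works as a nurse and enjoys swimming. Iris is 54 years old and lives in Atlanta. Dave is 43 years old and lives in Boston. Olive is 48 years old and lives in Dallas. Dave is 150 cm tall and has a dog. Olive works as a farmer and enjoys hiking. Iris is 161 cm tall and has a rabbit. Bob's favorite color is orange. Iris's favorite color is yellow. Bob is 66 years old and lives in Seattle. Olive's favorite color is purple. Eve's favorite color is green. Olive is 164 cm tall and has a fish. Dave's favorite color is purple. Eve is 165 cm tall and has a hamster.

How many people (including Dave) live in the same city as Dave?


Dave lives in Boston. Count = 1

1


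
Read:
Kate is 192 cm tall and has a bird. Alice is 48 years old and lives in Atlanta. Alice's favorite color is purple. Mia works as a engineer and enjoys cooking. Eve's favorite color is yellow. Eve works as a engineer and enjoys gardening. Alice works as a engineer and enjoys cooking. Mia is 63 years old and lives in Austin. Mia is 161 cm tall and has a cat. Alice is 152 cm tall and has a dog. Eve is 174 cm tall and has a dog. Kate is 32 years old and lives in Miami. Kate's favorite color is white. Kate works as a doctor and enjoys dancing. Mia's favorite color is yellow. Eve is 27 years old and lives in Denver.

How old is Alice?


Alice is 48 years old

48


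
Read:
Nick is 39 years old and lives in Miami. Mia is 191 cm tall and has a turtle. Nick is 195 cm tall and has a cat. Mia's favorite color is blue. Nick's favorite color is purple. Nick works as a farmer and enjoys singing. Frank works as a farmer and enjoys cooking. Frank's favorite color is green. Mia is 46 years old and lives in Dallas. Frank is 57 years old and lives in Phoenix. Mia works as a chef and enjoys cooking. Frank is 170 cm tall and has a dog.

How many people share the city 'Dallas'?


Count: 1

1


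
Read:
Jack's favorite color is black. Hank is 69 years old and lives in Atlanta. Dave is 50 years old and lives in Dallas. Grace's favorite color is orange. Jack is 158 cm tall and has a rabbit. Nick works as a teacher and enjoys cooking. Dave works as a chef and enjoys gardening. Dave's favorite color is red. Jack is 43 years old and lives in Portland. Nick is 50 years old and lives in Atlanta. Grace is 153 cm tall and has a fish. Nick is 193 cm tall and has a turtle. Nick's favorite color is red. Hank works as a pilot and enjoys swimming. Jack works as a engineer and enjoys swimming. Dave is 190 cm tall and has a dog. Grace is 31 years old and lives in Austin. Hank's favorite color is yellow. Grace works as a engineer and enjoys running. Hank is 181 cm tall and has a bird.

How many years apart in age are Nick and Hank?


50 vs 69, diff = 19

19


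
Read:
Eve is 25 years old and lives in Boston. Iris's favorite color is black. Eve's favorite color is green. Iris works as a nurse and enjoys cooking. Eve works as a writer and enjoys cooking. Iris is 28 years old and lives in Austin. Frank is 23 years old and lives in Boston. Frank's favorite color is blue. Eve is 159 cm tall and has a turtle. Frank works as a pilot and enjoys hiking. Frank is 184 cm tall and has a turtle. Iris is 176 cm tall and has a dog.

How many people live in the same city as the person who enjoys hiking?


Person with hobby hiking is Frank, city Boston. Count = 2

2


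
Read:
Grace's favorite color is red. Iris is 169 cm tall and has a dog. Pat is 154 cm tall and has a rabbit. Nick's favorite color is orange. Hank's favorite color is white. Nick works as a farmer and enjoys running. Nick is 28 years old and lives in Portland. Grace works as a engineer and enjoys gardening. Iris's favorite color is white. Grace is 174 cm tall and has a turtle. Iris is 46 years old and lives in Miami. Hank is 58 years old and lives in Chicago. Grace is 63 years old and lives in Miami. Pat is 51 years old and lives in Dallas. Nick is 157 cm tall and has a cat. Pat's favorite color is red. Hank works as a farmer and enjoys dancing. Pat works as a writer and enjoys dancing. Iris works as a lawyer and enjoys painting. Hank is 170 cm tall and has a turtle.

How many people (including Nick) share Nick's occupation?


Nick is a farmer. Count = 2

2


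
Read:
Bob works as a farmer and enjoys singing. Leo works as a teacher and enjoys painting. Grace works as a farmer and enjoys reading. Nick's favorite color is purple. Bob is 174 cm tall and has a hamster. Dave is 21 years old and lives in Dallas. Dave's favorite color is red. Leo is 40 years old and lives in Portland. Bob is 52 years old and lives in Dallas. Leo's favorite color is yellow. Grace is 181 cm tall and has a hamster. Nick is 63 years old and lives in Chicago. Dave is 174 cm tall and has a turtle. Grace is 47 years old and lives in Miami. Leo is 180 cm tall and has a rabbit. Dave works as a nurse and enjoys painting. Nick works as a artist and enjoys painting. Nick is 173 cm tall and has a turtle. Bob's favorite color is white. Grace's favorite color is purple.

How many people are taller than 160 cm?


Taller than 160: 5

5


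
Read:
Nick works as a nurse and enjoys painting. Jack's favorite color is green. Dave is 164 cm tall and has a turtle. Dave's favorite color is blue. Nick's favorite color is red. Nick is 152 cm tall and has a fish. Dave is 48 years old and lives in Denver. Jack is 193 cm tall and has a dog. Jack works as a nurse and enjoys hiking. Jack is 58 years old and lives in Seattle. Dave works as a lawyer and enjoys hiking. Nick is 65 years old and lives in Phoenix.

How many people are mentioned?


People: Nick, Jack, Dave. Count = 3

3
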